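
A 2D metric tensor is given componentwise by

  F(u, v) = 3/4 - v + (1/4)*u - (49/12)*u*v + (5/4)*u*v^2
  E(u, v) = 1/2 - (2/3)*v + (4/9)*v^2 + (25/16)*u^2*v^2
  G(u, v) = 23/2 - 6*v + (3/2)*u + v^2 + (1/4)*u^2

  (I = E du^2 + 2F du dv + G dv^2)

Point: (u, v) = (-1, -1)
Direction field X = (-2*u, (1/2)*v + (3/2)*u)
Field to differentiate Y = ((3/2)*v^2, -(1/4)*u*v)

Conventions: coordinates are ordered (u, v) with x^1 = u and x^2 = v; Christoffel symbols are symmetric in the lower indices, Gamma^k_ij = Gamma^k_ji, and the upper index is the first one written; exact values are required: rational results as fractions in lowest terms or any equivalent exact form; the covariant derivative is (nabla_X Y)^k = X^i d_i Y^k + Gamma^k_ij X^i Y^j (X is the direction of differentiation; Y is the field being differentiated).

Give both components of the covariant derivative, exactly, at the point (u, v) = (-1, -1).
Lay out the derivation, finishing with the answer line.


E = 457/144, F = -23/6, G = 69/4 at the point
E_u = -25/8, E_v = -337/72, F_u = 67/12, F_v = 67/12, G_u = 1, G_v = -8
EG - F^2 = 23069/576;  g^inv = (576/23069) * [[69/4, 23/6], [23/6, 457/144]]
first-kind symbols [ij,l] = (1/2)(d_i g_jl + d_j g_il - d_l g_ij): [uu,u] = E_u/2 = -25/16, [uu,v] = F_u - E_v/2 = 1141/144, [uv,u] = E_v/2 = -337/144, [uv,v] = G_u/2 = 1/2, [vv,u] = F_v - G_u/2 = 61/12, [vv,v] = G_v/2 = -4
Gamma^u_ij = (G*[ij,u] - F*[ij,v])/(EG - F^2), Gamma^v_ij = (E*[ij,v] - F*[ij,u])/(EG - F^2)
Gamma_uuu = 257/3009, Gamma_uuv = -963/1003, Gamma_uvv = 1812/1003, Gamma_vuu = 397237/830484, Gamma_vuv = -12760/69207, Gamma_vvv = 3912/23069
X = (2, -2), Y = (3/2, -1/4) at the point

Answer: (nabla_X Y)^u = 21103/2006, (nabla_X Y)^v = 199783/92276


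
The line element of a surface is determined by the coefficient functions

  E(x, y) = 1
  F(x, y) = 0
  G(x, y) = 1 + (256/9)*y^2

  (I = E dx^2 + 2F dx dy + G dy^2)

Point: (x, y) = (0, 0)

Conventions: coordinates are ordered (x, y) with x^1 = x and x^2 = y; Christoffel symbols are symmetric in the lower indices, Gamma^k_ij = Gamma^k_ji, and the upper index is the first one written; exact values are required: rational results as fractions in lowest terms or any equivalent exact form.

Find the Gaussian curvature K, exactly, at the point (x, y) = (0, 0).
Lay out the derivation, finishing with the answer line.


E = 1, F = 0, G = 1, EG - F^2 = 1 at the point
E_x = 0, E_y = 0, F_x = 0, F_y = 0, G_x = 0, G_y = 0
E_yy = 0, F_xy = 0, G_xx = 0
Brioschi: K = (det M1 - det M2) / (EG - F^2)^2 with the standard first/second-derivative matrices M1, M2.
M1 = [[-E_yy/2 + F_xy - G_xx/2, E_x/2, F_x - E_y/2], [F_y - G_x/2, E, F], [G_y/2, F, G]] = [[0, 0, 0], [0, 1, 0], [0, 0, 1]]; det M1 = 0
M2 = [[0, E_y/2, G_x/2], [E_y/2, E, F], [G_x/2, F, G]] = [[0, 0, 0], [0, 1, 0], [0, 0, 1]]; det M2 = 0
det M1 - det M2 = 0; K = 0 / (1)^2 = 0

Answer: K = 0


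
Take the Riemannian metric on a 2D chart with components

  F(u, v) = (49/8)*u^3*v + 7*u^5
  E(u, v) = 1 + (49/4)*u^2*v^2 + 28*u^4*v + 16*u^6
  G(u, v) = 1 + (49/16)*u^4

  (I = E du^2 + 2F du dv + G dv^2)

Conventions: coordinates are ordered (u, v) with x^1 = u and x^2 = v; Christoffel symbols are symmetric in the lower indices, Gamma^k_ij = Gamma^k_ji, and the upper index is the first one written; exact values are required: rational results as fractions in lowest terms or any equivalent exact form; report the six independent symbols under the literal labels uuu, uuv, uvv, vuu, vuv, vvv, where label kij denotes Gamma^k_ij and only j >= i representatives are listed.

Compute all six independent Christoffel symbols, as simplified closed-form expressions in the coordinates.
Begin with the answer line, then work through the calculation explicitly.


Answer: Gamma_uuu = (768*u^5 + 896*u^3*v + 196*u*v^2)/(256*u^6 + 448*u^4*v + 49*u^4 + 196*u^2*v^2 + 16), Gamma_uuv = (224*u^4 + 196*u^2*v)/(256*u^6 + 448*u^4*v + 49*u^4 + 196*u^2*v^2 + 16), Gamma_uvv = 0, Gamma_vuu = (336*u^4 + 98*u^2*v)/(256*u^6 + 448*u^4*v + 49*u^4 + 196*u^2*v^2 + 16), Gamma_vuv = 98*u^3/(256*u^6 + 448*u^4*v + 49*u^4 + 196*u^2*v^2 + 16), Gamma_vvv = 0

E = 1 + (49/4)*u^2*v^2 + 28*u^4*v + 16*u^6; F = (49/8)*u^3*v + 7*u^5; G = 1 + (49/16)*u^4
Gamma^k_ij = (1/2) g^{kl} (d_i g_jl + d_j g_il - d_l g_ij), with g^inv = (1/(EG-F^2)) [[G, -F], [-F, E]]
first partials: E_u = (49/2)*u*v^2 + 112*u^3*v + 96*u^5, E_v = (49/2)*u^2*v + 28*u^4, F_u = (147/8)*u^2*v + 35*u^4, F_v = (49/8)*u^3, G_u = (49/4)*u^3, G_v = 0
D = EG - F^2 = 1 + (49/4)*u^2*v^2 + (49/16)*u^4 + 28*u^4*v + 16*u^6
expanded: Gamma^u_uu = (G E_u - 2F F_u + F E_v)/(2D), Gamma^u_uv = (G E_v - F G_u)/(2D), Gamma^u_vv = (2G F_v - G G_u - F G_v)/(2D), Gamma^v_uu = (2E F_u - E E_v - F E_u)/(2D), Gamma^v_uv = (E G_u - F E_v)/(2D), Gamma^v_vv = (E G_v - 2F F_v + F G_u)/(2D); substitute and cancel common factors


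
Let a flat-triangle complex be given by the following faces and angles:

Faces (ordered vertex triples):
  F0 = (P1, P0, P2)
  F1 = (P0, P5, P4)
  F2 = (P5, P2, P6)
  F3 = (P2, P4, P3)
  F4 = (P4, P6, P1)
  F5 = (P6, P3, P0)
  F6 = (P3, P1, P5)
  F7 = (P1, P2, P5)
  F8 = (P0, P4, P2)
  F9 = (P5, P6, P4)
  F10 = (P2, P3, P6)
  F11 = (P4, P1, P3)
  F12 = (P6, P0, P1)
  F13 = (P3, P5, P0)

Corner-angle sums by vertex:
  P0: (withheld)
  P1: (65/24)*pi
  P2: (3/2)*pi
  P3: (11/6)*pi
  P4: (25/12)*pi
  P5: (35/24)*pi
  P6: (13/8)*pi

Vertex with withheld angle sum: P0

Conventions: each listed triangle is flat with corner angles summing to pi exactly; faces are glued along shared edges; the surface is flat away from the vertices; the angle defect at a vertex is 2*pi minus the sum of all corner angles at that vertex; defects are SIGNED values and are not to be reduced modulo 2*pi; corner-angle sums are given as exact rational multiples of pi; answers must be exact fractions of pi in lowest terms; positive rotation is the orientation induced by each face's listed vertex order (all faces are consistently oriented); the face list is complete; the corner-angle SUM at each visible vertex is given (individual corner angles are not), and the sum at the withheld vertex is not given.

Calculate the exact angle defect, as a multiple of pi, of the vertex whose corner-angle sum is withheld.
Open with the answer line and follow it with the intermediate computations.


Answer: defect(P0) = (-19/24)*pi

V = 7, E = 21, F = 14; chi = V - E + F = 0
Gauss-Bonnet: total defect = 2*pi*chi = 0; visible defects sum to (19/24)*pi


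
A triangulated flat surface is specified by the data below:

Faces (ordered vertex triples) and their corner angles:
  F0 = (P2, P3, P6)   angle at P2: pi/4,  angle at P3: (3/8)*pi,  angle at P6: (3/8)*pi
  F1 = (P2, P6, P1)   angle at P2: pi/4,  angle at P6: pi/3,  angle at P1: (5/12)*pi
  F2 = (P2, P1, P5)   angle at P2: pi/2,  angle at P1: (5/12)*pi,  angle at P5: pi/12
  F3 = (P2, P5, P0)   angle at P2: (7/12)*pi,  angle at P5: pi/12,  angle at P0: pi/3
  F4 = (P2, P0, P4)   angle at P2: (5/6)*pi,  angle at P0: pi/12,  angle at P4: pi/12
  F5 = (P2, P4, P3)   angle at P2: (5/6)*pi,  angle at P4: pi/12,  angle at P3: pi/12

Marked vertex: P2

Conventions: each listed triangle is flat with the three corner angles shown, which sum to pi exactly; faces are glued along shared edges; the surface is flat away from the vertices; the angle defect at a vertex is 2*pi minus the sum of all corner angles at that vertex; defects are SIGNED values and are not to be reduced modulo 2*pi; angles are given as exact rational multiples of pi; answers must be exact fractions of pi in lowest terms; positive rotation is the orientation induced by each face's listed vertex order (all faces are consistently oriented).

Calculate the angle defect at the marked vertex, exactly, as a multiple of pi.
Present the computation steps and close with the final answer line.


Sum of corner angles at P2: (13/4)*pi
defect = 2*pi - (13/4)*pi

Answer: defect(P2) = (-5/4)*pi


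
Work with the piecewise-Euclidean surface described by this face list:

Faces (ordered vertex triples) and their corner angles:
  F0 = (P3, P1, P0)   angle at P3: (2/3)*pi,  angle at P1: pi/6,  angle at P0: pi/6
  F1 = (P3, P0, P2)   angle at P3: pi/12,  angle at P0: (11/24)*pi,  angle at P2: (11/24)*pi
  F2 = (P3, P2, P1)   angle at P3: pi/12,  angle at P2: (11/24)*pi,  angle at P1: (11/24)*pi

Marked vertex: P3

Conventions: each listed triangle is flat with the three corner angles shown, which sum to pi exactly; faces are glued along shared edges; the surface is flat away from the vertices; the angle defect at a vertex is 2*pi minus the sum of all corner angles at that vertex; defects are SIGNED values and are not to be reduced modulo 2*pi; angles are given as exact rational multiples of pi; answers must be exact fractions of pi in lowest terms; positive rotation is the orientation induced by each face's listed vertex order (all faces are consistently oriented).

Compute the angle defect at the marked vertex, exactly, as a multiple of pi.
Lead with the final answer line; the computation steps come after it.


Answer: defect(P3) = (7/6)*pi

Sum of corner angles at P3: (5/6)*pi
defect = 2*pi - (5/6)*pi


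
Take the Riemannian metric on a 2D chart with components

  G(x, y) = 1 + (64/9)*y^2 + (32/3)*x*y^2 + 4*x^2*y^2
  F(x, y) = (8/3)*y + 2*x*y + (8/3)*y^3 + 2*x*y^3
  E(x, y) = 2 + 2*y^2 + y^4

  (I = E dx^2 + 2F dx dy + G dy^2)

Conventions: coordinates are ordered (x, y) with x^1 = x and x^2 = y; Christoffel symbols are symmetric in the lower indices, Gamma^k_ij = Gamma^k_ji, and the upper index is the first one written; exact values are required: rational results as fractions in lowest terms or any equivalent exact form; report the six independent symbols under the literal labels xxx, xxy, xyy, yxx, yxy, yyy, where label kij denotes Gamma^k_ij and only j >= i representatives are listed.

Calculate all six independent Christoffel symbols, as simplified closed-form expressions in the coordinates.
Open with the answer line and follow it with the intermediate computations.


Answer: Gamma_xxx = 0, Gamma_xxy = (18*y^3 + 18*y)/(36*x^2*y^2 + 96*x*y^2 + 9*y^4 + 82*y^2 + 18), Gamma_xyy = (18*x*y^2 + 18*x + 24*y^2 + 24)/(36*x^2*y^2 + 96*x*y^2 + 9*y^4 + 82*y^2 + 18), Gamma_yxx = 0, Gamma_yxy = (36*x*y^2 + 48*y^2)/(36*x^2*y^2 + 96*x*y^2 + 9*y^4 + 82*y^2 + 18), Gamma_yyy = (36*x^2*y + 96*x*y + 64*y)/(36*x^2*y^2 + 96*x*y^2 + 9*y^4 + 82*y^2 + 18)

E = 2 + 2*y^2 + y^4; F = (8/3)*y + 2*x*y + (8/3)*y^3 + 2*x*y^3; G = 1 + (64/9)*y^2 + (32/3)*x*y^2 + 4*x^2*y^2
Gamma^k_ij = (1/2) g^{kl} (d_i g_jl + d_j g_il - d_l g_ij), with g^inv = (1/(EG-F^2)) [[G, -F], [-F, E]]
first partials: E_x = 0, E_y = 4*y + 4*y^3, F_x = 2*y + 2*y^3, F_y = 8/3 + 2*x + 8*y^2 + 6*x*y^2, G_x = (32/3)*y^2 + 8*x*y^2, G_y = (128/9)*y + (64/3)*x*y + 8*x^2*y
D = EG - F^2 = 2 + (82/9)*y^2 + (32/3)*x*y^2 + y^4 + 4*x^2*y^2
expanded: Gamma^x_xx = (G E_x - 2F F_x + F E_y)/(2D), Gamma^x_xy = (G E_y - F G_x)/(2D), Gamma^x_yy = (2G F_y - G G_x - F G_y)/(2D), Gamma^y_xx = (2E F_x - E E_y - F E_x)/(2D), Gamma^y_xy = (E G_x - F E_y)/(2D), Gamma^y_yy = (E G_y - 2F F_y + F G_x)/(2D); substitute and cancel common factors


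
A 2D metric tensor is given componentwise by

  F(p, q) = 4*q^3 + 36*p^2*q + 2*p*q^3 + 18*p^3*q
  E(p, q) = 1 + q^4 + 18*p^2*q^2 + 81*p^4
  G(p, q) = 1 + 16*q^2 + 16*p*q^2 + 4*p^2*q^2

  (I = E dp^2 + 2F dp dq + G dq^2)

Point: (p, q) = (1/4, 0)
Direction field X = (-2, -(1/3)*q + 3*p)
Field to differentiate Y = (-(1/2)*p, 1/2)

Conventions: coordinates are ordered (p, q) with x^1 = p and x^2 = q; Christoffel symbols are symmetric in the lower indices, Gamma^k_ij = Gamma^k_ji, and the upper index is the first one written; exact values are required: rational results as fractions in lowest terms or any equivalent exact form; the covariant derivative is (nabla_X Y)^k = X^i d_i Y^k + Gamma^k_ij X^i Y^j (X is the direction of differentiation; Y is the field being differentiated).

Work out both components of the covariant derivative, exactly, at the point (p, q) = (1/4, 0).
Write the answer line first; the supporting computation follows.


Answer: (nabla_X Y)^p = 742/337, (nabla_X Y)^q = 0

E = 337/256, F = 0, G = 1 at the point
E_p = 81/16, E_q = 0, F_p = 0, F_q = 81/32, G_p = 0, G_q = 0
EG - F^2 = 337/256;  g^inv = (256/337) * [[1, 0], [0, 337/256]]
first-kind symbols [ij,l] = (1/2)(d_i g_jl + d_j g_il - d_l g_ij): [pp,p] = E_p/2 = 81/32, [pp,q] = F_p - E_q/2 = 0, [pq,p] = E_q/2 = 0, [pq,q] = G_p/2 = 0, [qq,p] = F_q - G_p/2 = 81/32, [qq,q] = G_q/2 = 0
Gamma^p_ij = (G*[ij,p] - F*[ij,q])/(EG - F^2), Gamma^q_ij = (E*[ij,q] - F*[ij,p])/(EG - F^2)
Gamma_ppp = 648/337, Gamma_ppq = 0, Gamma_pqq = 648/337, Gamma_qpp = 0, Gamma_qpq = 0, Gamma_qqq = 0
X = (-2, 3/4), Y = (-1/8, 1/2) at the point


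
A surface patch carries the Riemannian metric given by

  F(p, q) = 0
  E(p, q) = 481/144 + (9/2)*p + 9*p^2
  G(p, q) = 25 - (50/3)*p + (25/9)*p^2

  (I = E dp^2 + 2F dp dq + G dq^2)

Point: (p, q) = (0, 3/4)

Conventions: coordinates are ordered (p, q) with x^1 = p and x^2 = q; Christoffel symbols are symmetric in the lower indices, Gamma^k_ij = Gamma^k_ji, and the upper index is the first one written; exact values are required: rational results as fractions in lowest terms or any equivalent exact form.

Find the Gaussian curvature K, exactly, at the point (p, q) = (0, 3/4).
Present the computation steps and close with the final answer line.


E = 481/144, F = 0, G = 25, EG - F^2 = 12025/144 at the point
E_p = 9/2, E_q = 0, F_p = 0, F_q = 0, G_p = -50/3, G_q = 0
E_qq = 0, F_pq = 0, G_pp = 50/9
Apply the Brioschi formula K = (det M1 - det M2)/(EG - F^2)^2 over the derivative matrices of E, F, G.
M1 = [[-E_qq/2 + F_pq - G_pp/2, E_p/2, F_p - E_q/2], [F_q - G_p/2, E, F], [G_q/2, F, G]] = [[-25/9, 9/4, 0], [25/3, 481/144, 0], [0, 0, 25]]; det M1 = -908125/1296
M2 = [[0, E_q/2, G_p/2], [E_q/2, E, F], [G_p/2, F, G]] = [[0, 0, -25/3], [0, 481/144, 0], [-25/3, 0, 25]]; det M2 = -300625/1296
det M1 - det M2 = -1875/4; K = -1875/4 / (12025/144)^2 = -15552/231361

Answer: K = -15552/231361


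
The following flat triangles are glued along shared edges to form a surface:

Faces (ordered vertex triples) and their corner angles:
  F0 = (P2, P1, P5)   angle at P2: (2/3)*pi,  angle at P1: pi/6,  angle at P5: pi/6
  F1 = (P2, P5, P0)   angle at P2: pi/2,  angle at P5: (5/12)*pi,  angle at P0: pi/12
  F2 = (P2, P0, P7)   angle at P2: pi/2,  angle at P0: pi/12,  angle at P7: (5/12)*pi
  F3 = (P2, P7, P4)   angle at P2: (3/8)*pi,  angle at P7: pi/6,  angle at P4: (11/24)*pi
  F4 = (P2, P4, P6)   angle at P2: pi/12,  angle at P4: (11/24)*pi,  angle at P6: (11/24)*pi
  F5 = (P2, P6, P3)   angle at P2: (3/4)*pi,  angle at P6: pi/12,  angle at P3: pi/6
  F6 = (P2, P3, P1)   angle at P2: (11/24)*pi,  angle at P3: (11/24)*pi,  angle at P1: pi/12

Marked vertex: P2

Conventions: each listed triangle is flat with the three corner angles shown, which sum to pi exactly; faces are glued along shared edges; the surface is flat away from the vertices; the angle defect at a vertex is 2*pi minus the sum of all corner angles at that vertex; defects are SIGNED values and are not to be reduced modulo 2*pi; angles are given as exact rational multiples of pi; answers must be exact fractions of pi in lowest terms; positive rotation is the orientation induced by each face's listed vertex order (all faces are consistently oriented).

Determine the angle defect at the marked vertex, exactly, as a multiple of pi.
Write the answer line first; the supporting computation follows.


Answer: defect(P2) = (-4/3)*pi

Sum of corner angles at P2: (10/3)*pi
defect = 2*pi - (10/3)*pi


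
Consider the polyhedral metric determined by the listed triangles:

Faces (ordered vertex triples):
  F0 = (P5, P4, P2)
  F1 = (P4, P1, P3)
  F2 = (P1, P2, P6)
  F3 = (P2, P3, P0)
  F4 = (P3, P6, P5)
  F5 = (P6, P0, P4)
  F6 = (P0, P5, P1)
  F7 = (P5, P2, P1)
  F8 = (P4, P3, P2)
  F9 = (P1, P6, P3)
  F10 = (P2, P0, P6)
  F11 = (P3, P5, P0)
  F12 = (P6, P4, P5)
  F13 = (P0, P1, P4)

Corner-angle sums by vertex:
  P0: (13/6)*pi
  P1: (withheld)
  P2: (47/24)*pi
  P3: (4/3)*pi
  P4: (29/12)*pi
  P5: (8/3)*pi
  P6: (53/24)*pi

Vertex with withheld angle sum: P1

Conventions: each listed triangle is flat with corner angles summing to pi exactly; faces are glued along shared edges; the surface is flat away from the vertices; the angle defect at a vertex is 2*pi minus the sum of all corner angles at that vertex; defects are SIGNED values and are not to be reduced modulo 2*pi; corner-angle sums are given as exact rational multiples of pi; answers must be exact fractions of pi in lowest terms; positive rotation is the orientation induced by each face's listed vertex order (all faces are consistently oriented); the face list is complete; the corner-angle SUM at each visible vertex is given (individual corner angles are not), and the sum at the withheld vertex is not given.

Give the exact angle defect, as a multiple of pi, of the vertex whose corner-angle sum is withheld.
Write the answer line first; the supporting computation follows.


Answer: defect(P1) = (3/4)*pi

V = 7, E = 21, F = 14; chi = V - E + F = 0
Gauss-Bonnet: total defect = 2*pi*chi = 0; visible defects sum to (-3/4)*pi


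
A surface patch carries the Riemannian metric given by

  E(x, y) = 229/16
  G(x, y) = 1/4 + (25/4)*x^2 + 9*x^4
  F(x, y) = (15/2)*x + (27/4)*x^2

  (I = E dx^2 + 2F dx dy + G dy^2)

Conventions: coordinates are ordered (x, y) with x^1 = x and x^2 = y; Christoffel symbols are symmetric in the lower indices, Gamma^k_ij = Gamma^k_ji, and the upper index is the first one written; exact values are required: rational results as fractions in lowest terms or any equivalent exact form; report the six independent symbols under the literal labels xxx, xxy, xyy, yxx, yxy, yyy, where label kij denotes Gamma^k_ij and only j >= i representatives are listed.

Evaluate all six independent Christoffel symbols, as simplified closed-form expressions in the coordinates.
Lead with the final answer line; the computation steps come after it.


Answer: Gamma_xxx = (-5832*x^3 - 9720*x^2 - 3600*x)/(5328*x^4 - 6480*x^3 + 2125*x^2 + 229), Gamma_xxy = (-7776*x^5 - 8640*x^4 - 2700*x^3 - 3000*x^2)/(5328*x^4 - 6480*x^3 + 2125*x^2 + 229), Gamma_xyy = (-10368*x^7 - 10800*x^5 - 2788*x^3 - 100*x)/(5328*x^4 - 6480*x^3 + 2125*x^2 + 229), Gamma_yxx = (12366*x + 6870)/(5328*x^4 - 6480*x^3 + 2125*x^2 + 229), Gamma_yxy = (16488*x^3 + 5725*x)/(5328*x^4 - 6480*x^3 + 2125*x^2 + 229), Gamma_yyy = (7776*x^5 + 8640*x^4 + 2700*x^3 + 3000*x^2)/(5328*x^4 - 6480*x^3 + 2125*x^2 + 229)

E = 229/16; F = (15/2)*x + (27/4)*x^2; G = 1/4 + (25/4)*x^2 + 9*x^4
Gamma^k_ij = (1/2) g^{kl} (d_i g_jl + d_j g_il - d_l g_ij), with g^inv = (1/(EG-F^2)) [[G, -F], [-F, E]]
first partials: E_x = 0, E_y = 0, F_x = 15/2 + (27/2)*x, F_y = 0, G_x = (25/2)*x + 36*x^3, G_y = 0
D = EG - F^2 = 229/64 + (2125/64)*x^2 - (405/4)*x^3 + (333/4)*x^4
expanded: Gamma^x_xx = (G E_x - 2F F_x + F E_y)/(2D), Gamma^x_xy = (G E_y - F G_x)/(2D), Gamma^x_yy = (2G F_y - G G_x - F G_y)/(2D), Gamma^y_xx = (2E F_x - E E_y - F E_x)/(2D), Gamma^y_xy = (E G_x - F E_y)/(2D), Gamma^y_yy = (E G_y - 2F F_y + F G_x)/(2D); substitute and cancel common factors


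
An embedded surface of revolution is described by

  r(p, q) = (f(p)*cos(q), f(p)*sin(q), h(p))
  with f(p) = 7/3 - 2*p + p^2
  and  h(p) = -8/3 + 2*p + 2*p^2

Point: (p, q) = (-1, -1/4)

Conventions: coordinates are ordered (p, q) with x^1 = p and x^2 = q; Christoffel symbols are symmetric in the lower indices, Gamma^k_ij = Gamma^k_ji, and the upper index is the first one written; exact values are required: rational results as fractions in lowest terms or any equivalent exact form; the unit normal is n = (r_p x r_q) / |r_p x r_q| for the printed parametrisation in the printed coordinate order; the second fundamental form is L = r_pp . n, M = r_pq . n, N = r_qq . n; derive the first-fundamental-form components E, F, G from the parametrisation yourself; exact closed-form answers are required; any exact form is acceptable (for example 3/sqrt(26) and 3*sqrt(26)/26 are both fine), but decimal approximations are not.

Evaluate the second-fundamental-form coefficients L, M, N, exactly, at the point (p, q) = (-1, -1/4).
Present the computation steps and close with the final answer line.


f = 16/3, f' = -4, f'' = 2, h' = -2, h'' = 4
E = 20, F = 0, G = 256/9; answer radicand W^2 = 20
unnormalised second-form numerators: l = -12, m = 0, n = -32/3; L = l/sqrt(20), and similarly M = m/sqrt(W^2), N = n/sqrt(W^2)

Answer: L = -6*sqrt(5)/5, M = 0, N = -16*sqrt(5)/15


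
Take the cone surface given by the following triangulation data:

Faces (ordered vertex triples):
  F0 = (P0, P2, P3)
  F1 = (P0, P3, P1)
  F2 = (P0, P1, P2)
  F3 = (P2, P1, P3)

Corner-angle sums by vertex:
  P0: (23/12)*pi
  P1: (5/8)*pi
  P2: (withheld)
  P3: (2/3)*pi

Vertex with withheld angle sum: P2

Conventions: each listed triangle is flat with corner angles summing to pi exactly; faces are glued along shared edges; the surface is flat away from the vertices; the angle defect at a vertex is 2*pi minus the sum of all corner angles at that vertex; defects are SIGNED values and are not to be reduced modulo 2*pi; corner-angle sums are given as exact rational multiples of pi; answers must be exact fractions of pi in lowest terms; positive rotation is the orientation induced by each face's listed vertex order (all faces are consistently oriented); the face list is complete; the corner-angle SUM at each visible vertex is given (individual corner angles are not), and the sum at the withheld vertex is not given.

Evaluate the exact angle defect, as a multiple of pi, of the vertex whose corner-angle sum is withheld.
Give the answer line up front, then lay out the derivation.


Answer: defect(P2) = (29/24)*pi

V = 4, E = 6, F = 4; chi = V - E + F = 2
Gauss-Bonnet: total defect = 2*pi*chi = 4*pi; visible defects sum to (67/24)*pi


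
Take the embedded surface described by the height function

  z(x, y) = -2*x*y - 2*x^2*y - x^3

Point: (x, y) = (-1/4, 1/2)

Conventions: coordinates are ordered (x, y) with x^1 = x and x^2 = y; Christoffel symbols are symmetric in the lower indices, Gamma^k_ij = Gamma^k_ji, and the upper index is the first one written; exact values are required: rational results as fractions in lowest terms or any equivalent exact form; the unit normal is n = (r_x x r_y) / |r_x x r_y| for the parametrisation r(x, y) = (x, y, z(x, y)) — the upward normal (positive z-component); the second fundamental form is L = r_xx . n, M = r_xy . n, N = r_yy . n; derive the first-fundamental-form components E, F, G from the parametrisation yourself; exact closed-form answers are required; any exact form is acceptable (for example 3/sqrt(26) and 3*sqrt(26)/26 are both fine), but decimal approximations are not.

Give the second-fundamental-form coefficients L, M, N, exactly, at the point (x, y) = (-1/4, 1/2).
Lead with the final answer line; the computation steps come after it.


Answer: L = -8*sqrt(413)/413, M = -16*sqrt(413)/413, N = 0

z_x = -11/16, z_y = 3/8, z_xx = -1/2, z_xy = -1, z_yy = 0
E = 377/256, F = -33/128, G = 73/64; answer radicand W^2 = 413/256
unnormalised second-form numerators: l = -1/2, m = -1, n = 0; L = l/sqrt(413/256), and similarly M = m/sqrt(W^2), N = n/sqrt(W^2)


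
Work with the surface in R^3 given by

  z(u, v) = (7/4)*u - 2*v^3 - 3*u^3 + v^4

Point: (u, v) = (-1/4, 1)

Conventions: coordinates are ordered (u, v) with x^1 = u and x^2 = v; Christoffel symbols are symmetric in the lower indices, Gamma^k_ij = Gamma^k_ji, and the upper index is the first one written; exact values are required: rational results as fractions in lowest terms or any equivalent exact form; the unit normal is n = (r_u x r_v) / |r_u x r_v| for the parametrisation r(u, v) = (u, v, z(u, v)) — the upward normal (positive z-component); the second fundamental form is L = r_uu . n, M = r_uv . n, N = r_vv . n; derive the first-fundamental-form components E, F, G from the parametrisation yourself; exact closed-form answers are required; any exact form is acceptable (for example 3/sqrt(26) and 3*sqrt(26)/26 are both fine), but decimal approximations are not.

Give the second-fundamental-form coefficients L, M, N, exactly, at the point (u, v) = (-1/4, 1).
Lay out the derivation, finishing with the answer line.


z_u = 19/16, z_v = -2, z_uu = 9/2, z_uv = 0, z_vv = 0
E = 617/256, F = -19/8, G = 5; answer radicand W^2 = 1641/256
unnormalised second-form numerators: l = 9/2, m = 0, n = 0; L = l/sqrt(1641/256), and similarly M = m/sqrt(W^2), N = n/sqrt(W^2)

Answer: L = 24*sqrt(1641)/547, M = 0, N = 0


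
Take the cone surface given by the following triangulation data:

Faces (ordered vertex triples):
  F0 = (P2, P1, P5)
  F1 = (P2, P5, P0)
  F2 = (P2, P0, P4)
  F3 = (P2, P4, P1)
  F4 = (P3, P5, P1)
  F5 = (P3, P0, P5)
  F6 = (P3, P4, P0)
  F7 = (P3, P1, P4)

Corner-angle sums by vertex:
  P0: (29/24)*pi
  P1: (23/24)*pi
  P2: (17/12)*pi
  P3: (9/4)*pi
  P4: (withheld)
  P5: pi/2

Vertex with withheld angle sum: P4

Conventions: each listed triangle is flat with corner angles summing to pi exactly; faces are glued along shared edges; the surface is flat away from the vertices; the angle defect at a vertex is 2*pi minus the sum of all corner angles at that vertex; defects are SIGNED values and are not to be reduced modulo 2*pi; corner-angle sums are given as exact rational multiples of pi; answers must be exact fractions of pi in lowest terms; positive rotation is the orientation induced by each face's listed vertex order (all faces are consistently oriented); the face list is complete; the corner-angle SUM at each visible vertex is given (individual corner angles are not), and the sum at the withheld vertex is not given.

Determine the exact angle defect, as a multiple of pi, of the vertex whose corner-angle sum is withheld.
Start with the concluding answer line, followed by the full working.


Answer: defect(P4) = pi/3

V = 6, E = 12, F = 8; chi = V - E + F = 2
Gauss-Bonnet: total defect = 2*pi*chi = 4*pi; visible defects sum to (11/3)*pi


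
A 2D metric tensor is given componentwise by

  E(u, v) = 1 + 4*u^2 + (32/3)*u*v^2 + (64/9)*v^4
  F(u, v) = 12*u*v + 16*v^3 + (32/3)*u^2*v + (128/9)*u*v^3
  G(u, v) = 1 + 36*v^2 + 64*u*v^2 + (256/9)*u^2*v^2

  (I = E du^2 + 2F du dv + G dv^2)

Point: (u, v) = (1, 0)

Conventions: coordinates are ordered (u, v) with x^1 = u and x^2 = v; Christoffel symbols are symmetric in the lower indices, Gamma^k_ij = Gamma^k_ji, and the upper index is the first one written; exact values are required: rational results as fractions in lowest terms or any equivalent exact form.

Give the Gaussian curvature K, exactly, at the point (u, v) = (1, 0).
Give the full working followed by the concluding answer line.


E = 5, F = 0, G = 1, EG - F^2 = 5 at the point
E_u = 8, E_v = 0, F_u = 0, F_v = 68/3, G_u = 0, G_v = 0
E_vv = 64/3, F_uv = 100/3, G_uu = 0
Compute both Brioschi determinants and normalise by (EG - F^2)^2.
M1 = [[-E_vv/2 + F_uv - G_uu/2, E_u/2, F_u - E_v/2], [F_v - G_u/2, E, F], [G_v/2, F, G]] = [[68/3, 4, 0], [68/3, 5, 0], [0, 0, 1]]; det M1 = 68/3
M2 = [[0, E_v/2, G_u/2], [E_v/2, E, F], [G_u/2, F, G]] = [[0, 0, 0], [0, 5, 0], [0, 0, 1]]; det M2 = 0
det M1 - det M2 = 68/3; K = 68/3 / (5)^2 = 68/75

Answer: K = 68/75


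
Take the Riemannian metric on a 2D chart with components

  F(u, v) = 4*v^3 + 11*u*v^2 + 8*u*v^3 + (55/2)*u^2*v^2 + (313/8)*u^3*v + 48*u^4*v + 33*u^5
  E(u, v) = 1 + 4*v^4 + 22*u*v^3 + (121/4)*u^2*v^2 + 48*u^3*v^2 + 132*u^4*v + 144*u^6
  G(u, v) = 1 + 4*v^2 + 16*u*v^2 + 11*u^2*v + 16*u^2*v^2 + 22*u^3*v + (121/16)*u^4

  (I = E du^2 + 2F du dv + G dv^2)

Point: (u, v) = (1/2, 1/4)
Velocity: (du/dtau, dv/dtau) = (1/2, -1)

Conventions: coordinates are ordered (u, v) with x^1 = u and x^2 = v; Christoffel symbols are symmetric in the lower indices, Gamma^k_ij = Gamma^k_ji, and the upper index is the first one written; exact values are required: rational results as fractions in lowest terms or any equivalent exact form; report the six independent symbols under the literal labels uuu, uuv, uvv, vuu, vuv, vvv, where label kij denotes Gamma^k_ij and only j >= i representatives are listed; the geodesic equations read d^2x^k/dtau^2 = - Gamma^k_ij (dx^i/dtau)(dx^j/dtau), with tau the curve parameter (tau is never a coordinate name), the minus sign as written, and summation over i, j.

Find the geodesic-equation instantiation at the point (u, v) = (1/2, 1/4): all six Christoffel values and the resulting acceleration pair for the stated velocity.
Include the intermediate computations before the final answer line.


E = 1625/256, F = 999/256, G = 985/256 at the point
E_u = 3071/64, E_v = 555/32, F_u = 3351/128, F_v = 997/64, G_u = 405/32, G_v = 27/2
EG - F^2 = 1177/128;  g^inv = (128/1177) * [[985/256, -999/256], [-999/256, 1625/256]]
first-kind symbols [ij,l] = (1/2)(d_i g_jl + d_j g_il - d_l g_ij): [uu,u] = E_u/2 = 3071/128, [uu,v] = F_u - E_v/2 = 2241/128, [uv,u] = E_v/2 = 555/64, [uv,v] = G_u/2 = 405/64, [vv,u] = F_v - G_u/2 = 37/4, [vv,v] = G_v/2 = 27/4
Gamma^u_ij = (G*[ij,u] - F*[ij,v])/(EG - F^2), Gamma^v_ij = (E*[ij,v] - F*[ij,u])/(EG - F^2)
Gamma_uuu = 3071/1177, Gamma_uuv = 1110/1177, Gamma_uvv = 1184/1177, Gamma_vuu = 2241/1177, Gamma_vuv = 810/1177, Gamma_vvv = 864/1177
d^2u/dtau^2 = -(Gamma_uuu*(1/2)^2 + 2*Gamma_uuv*(1/2)*(-1) + Gamma_uvv*(-1)^2) = -3367/4708
d^2v/dtau^2 = -(Gamma_vuu*(1/2)^2 + 2*Gamma_vuv*(1/2)*(-1) + Gamma_vvv*(-1)^2) = -2457/4708

Answer: Gamma_uuu = 3071/1177, Gamma_uuv = 1110/1177, Gamma_uvv = 1184/1177, Gamma_vuu = 2241/1177, Gamma_vuv = 810/1177, Gamma_vvv = 864/1177; accelerations (d^2u/dtau^2, d^2v/dtau^2) = (-3367/4708, -2457/4708)


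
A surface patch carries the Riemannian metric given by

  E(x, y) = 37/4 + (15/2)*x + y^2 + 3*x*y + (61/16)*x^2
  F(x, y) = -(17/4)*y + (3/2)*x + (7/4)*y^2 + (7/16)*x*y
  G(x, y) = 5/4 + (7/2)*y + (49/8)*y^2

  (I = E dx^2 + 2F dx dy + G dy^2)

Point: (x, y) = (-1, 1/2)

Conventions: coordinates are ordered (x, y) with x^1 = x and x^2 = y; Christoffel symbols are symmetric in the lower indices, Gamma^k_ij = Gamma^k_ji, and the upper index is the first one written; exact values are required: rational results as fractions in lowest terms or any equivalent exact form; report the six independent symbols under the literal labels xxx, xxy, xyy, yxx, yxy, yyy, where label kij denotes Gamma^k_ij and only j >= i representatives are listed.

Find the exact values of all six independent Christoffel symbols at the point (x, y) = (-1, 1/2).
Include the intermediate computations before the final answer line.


E = 69/16, F = -109/32, G = 145/32 at the point
E_x = 11/8, E_y = -2, F_x = 55/32, F_y = -47/16, G_x = 0, G_y = 77/8
EG - F^2 = 8129/1024;  g^inv = (1024/8129) * [[145/32, 109/32], [109/32, 69/16]]
first-kind symbols [ij,l] = (1/2)(d_i g_jl + d_j g_il - d_l g_ij): [xx,x] = E_x/2 = 11/16, [xx,y] = F_x - E_y/2 = 87/32, [xy,x] = E_y/2 = -1, [xy,y] = G_x/2 = 0, [yy,x] = F_y - G_x/2 = -47/16, [yy,y] = G_y/2 = 77/16
Gamma^x_ij = (G*[ij,x] - F*[ij,y])/(EG - F^2), Gamma^y_ij = (E*[ij,y] - F*[ij,x])/(EG - F^2)

Answer: Gamma_xxx = 12673/8129, Gamma_xxy = -4640/8129, Gamma_xyy = 3156/8129, Gamma_yxx = 14404/8129, Gamma_yxy = -3488/8129, Gamma_yyy = 11006/8129


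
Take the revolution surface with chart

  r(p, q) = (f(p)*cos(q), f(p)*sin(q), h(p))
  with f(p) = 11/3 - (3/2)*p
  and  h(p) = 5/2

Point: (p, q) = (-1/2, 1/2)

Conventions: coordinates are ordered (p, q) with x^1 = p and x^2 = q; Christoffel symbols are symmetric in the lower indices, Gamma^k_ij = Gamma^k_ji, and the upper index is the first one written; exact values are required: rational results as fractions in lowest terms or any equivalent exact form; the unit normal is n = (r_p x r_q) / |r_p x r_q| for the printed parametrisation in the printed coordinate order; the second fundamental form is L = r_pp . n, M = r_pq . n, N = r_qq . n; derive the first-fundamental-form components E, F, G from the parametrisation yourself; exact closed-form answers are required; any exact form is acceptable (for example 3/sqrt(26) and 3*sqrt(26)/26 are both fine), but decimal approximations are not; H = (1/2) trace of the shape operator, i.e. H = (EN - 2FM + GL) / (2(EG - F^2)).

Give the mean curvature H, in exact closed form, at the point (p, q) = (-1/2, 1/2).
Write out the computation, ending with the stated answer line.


f = 53/12, f' = -3/2, f'' = 0, h' = 0, h'' = 0
E = 9/4, F = 0, G = 2809/144; answer radicand W^2 = 9/4
unnormalised second-form numerators: l = 0, m = 0, n = 0; L = l/sqrt(9/4), and similarly M = m/sqrt(W^2), N = n/sqrt(W^2)
H = (E*n - 2*F*m + G*l) / (2*(EG - F^2)*sqrt(W^2)); E*n - 2*F*m + G*l = 0, EG - F^2 = 2809/64, so H = (0)/sqrt(9/4)

Answer: H = 0


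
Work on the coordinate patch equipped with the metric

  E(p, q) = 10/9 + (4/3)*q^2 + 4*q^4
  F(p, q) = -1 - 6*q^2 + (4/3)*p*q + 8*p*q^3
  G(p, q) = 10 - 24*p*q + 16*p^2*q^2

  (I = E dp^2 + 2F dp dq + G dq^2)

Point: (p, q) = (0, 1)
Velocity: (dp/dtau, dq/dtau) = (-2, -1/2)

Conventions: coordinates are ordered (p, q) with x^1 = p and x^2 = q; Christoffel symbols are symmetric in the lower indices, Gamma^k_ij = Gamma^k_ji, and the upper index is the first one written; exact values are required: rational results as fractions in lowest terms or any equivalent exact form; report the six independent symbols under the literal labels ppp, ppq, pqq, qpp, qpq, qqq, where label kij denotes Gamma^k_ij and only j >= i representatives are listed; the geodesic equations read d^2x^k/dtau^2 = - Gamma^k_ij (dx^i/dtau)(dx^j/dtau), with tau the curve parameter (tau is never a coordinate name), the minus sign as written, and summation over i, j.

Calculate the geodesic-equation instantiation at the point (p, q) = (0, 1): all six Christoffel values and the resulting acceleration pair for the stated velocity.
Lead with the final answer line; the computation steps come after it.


Answer: Gamma_ppp = 0, Gamma_ppq = 84/139, Gamma_pqq = 0, Gamma_qpp = 0, Gamma_qpq = -108/139, Gamma_qqq = 0; accelerations (d^2p/dtau^2, d^2q/dtau^2) = (-168/139, 216/139)

E = 58/9, F = -7, G = 10 at the point
E_p = 0, E_q = 56/3, F_p = 28/3, F_q = -12, G_p = -24, G_q = 0
EG - F^2 = 139/9;  g^inv = (9/139) * [[10, 7], [7, 58/9]]
first-kind symbols [ij,l] = (1/2)(d_i g_jl + d_j g_il - d_l g_ij): [pp,p] = E_p/2 = 0, [pp,q] = F_p - E_q/2 = 0, [pq,p] = E_q/2 = 28/3, [pq,q] = G_p/2 = -12, [qq,p] = F_q - G_p/2 = 0, [qq,q] = G_q/2 = 0
Gamma^p_ij = (G*[ij,p] - F*[ij,q])/(EG - F^2), Gamma^q_ij = (E*[ij,q] - F*[ij,p])/(EG - F^2)
Gamma_ppp = 0, Gamma_ppq = 84/139, Gamma_pqq = 0, Gamma_qpp = 0, Gamma_qpq = -108/139, Gamma_qqq = 0
d^2p/dtau^2 = -(Gamma_ppp*(-2)^2 + 2*Gamma_ppq*(-2)*(-1/2) + Gamma_pqq*(-1/2)^2) = -168/139
d^2q/dtau^2 = -(Gamma_qpp*(-2)^2 + 2*Gamma_qpq*(-2)*(-1/2) + Gamma_qqq*(-1/2)^2) = 216/139


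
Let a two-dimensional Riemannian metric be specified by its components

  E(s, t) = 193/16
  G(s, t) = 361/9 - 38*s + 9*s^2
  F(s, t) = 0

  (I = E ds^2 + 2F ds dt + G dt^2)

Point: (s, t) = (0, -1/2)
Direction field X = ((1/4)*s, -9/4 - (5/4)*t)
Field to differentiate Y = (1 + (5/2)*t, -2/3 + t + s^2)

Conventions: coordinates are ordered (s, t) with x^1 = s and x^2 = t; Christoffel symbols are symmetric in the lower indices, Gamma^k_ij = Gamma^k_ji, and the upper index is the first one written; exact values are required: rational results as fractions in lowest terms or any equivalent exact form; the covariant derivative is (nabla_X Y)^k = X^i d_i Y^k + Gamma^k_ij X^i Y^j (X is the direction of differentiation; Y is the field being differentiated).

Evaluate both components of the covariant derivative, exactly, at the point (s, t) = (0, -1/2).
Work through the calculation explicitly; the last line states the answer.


E = 193/16, F = 0, G = 361/9 at the point
E_s = 0, E_t = 0, F_s = 0, F_t = 0, G_s = -38, G_t = 0
EG - F^2 = 69673/144;  g^inv = (144/69673) * [[361/9, 0], [0, 193/16]]
first-kind symbols [ij,l] = (1/2)(d_i g_jl + d_j g_il - d_l g_ij): [ss,s] = E_s/2 = 0, [ss,t] = F_s - E_t/2 = 0, [st,s] = E_t/2 = 0, [st,t] = G_s/2 = -19, [tt,s] = F_t - G_s/2 = 19, [tt,t] = G_t/2 = 0
Gamma^s_ij = (G*[ij,s] - F*[ij,t])/(EG - F^2), Gamma^t_ij = (E*[ij,t] - F*[ij,s])/(EG - F^2)
Gamma_sss = 0, Gamma_sst = 0, Gamma_stt = 304/193, Gamma_tss = 0, Gamma_tst = -9/19, Gamma_ttt = 0
X = (0, -13/8), Y = (-1/4, -7/6) at the point

Answer: (nabla_X Y)^s = -9971/9264, (nabla_X Y)^t = -1105/608


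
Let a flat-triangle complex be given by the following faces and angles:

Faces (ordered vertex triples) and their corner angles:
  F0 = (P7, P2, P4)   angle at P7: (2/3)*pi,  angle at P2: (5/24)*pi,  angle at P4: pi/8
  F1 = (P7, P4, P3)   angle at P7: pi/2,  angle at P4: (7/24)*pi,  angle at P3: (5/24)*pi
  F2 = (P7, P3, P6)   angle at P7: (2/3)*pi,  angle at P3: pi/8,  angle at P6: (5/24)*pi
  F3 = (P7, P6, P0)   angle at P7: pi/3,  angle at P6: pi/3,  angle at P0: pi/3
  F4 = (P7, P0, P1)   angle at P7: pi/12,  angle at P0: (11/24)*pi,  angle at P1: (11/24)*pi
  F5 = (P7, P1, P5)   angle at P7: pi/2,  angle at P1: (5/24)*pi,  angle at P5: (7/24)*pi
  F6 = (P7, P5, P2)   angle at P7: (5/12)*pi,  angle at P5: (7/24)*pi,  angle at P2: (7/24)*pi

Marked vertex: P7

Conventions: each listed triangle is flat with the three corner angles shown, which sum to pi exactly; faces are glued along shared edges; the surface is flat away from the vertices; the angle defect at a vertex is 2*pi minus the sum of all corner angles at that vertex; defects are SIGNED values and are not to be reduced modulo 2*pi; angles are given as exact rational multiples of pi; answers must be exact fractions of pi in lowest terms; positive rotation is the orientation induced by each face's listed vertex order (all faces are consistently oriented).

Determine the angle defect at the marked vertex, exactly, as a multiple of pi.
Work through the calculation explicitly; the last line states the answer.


Sum of corner angles at P7: (19/6)*pi
defect = 2*pi - (19/6)*pi

Answer: defect(P7) = (-7/6)*pi


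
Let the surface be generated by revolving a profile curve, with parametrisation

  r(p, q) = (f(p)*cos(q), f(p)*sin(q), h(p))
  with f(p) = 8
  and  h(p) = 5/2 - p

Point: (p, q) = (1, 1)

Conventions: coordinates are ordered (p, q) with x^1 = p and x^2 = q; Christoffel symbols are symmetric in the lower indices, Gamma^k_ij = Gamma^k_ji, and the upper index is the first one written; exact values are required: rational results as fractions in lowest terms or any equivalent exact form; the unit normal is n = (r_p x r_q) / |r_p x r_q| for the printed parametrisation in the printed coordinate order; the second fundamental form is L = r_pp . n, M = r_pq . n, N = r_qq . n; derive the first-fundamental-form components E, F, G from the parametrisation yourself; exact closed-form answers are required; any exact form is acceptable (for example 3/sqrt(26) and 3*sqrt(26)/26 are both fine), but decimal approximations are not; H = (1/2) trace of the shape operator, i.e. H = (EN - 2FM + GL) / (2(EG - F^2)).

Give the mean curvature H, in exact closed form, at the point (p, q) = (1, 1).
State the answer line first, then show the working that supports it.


Answer: H = -1/16

f = 8, f' = 0, f'' = 0, h' = -1, h'' = 0
E = 1, F = 0, G = 64; answer radicand W^2 = 1
unnormalised second-form numerators: l = 0, m = 0, n = -8; L = l/sqrt(1), and similarly M = m/sqrt(W^2), N = n/sqrt(W^2)
H = (E*n - 2*F*m + G*l) / (2*(EG - F^2)*sqrt(W^2)); E*n - 2*F*m + G*l = -8, EG - F^2 = 64, so H = (-1/16)/sqrt(1)


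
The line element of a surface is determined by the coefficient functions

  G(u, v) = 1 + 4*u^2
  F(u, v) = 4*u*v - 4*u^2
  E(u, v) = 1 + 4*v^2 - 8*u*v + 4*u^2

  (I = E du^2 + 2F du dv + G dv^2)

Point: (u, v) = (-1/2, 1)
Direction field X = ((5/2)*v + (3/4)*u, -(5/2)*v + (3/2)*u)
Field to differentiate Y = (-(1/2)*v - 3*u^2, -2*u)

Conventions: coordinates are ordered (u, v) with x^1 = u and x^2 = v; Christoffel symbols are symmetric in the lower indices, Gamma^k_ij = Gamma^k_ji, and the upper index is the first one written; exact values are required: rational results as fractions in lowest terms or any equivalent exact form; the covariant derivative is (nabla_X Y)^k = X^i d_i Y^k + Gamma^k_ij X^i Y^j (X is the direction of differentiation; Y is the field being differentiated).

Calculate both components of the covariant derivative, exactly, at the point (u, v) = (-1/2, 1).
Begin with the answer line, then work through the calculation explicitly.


Answer: (nabla_X Y)^u = 2257/176, (nabla_X Y)^v = -1031/176

E = 10, F = -3, G = 2 at the point
E_u = -12, E_v = 12, F_u = 8, F_v = -2, G_u = -4, G_v = 0
EG - F^2 = 11;  g^inv = (1/11) * [[2, 3], [3, 10]]
first-kind symbols [ij,l] = (1/2)(d_i g_jl + d_j g_il - d_l g_ij): [uu,u] = E_u/2 = -6, [uu,v] = F_u - E_v/2 = 2, [uv,u] = E_v/2 = 6, [uv,v] = G_u/2 = -2, [vv,u] = F_v - G_u/2 = 0, [vv,v] = G_v/2 = 0
Gamma^u_ij = (G*[ij,u] - F*[ij,v])/(EG - F^2), Gamma^v_ij = (E*[ij,v] - F*[ij,u])/(EG - F^2)
Gamma_uuu = -6/11, Gamma_uuv = 6/11, Gamma_uvv = 0, Gamma_vuu = 2/11, Gamma_vuv = -2/11, Gamma_vvv = 0
X = (17/8, -13/4), Y = (-5/4, 1) at the point
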